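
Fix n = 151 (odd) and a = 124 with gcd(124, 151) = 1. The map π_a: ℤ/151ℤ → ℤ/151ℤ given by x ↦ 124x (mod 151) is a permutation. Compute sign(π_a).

Trace 127: π^k(127) = [127, 44, 20, 64, 84, 148, 81] for k=0..6.
The orbit structure of x ↦ 124x mod 151: 7 orbits of sizes [25, 25, 25, 25, 25, 25, 1].
With 7 cycles on 151 points, sign = (−1)^{151−7} = +1.
Check: (124/151) = +1 by Zolotarev.

+1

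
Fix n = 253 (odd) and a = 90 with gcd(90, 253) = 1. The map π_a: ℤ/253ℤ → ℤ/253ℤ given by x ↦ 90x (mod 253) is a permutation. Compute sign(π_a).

Start at x=21: 21 → 119 → 84 → 223 → 83 → 133 → 79 → … (one orbit).
Cycle type of π: 110×2 + 22 + 10 + 1; total 5 cycles.
n − c = 253 − 5 = 248; sign = (−1)^248 = +1.
(90|253)_J = +1 (Zolotarev's lemma cross-check).

+1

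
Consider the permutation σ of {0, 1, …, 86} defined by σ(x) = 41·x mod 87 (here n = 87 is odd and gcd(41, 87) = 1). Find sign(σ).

Orbit of 1 under x↦41x: [1, 41, 28, 17]… (length divides ord_87(41)).
π_41 has 23 disjoint cycles with lengths [4, 4, 4, 4, 4, 4, 4, 4, 4, 4, 4, 4, 4, 4, 4, 4, 4, 4, 4, 4, 4, 2, 1] on {0,…,86}.
23 cycles on 87: each ℓ→(−1)^(ℓ−1), product (−1)^64 = +1.
Check: (41/87) = +1 by Zolotarev.

+1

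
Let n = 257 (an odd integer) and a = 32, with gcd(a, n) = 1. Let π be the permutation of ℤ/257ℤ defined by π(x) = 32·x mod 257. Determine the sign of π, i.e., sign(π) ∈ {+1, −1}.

Orbit of 225 under x↦32x: [225, 4, 128, 241, 2, 64, 249]… (length divides ord_257(32)).
The orbit structure of x ↦ 32x mod 257: 17 orbits of sizes [16, 16, 16, 16, 16, 16, 16, 16, 16, 16, 16, 16, 16, 16, 16, 16, 1].
Σ(ℓ_i−1) = 257−17 = 240; sign = (−1)^240 = +1.
Check: (32/257) = +1 by Zolotarev.

+1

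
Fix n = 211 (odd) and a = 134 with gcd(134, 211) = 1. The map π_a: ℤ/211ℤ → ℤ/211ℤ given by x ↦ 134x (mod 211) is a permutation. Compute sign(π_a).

Trace 14: π^k(14) = [14, 188, 83, 150, 55, 196, 100] for k=0..6.
15 cycles of lengths [15, 15, 15, 15, 15, 15, 15, 15, 15, 15, 15, 15, 15, 15, 1].
211 − 15 = 196 transpositions; sign(π) = (−1)^196 = +1.
(134|211)_J = +1 (Zolotarev's lemma cross-check).

+1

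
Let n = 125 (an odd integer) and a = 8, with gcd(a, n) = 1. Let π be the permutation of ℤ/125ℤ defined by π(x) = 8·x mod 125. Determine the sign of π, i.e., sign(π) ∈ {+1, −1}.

-1

Orbit of 11 under x↦8x: [11, 88, 79, 7, 56, 73, 84]… (length divides ord_125(8)).
Decompose π into cycles: lengths [100, 20, 4, 1] (4 cycles, including the fixed point 0).
4 cycles on 125: each ℓ→(−1)^(ℓ−1), product (−1)^121 = -1.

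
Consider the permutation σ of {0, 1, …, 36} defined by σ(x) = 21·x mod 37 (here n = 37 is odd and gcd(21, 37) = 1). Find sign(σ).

+1

Orbit of 33 under x↦21x: [33, 27, 12, 30, 1, 21, 34]… (length divides ord_37(21)).
π_21 has 3 disjoint cycles with lengths [18, 18, 1] on {0,…,36}.
37 − 3 = 34 transpositions; sign(π) = (−1)^34 = +1.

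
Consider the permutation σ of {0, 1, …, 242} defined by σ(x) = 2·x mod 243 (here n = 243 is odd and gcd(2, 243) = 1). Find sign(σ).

-1

Orbit of 17 under x↦2x: [17, 34, 68, 136, 29, 58, 116]… (length divides ord_243(2)).
π_2 has 6 disjoint cycles with lengths [162, 54, 18, 6, 2, 1] on {0,…,242}.
Σ(ℓ_i−1) = 243−6 = 237; sign = (−1)^237 = -1.
Check: (2/243) = -1 by Zolotarev.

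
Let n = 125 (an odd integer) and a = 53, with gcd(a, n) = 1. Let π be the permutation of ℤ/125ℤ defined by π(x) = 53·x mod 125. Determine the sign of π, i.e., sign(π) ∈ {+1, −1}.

Orbit of 9 under x↦53x: [9, 102, 31, 18, 79, 62, 36]… (length divides ord_125(53)).
Cycle type of π: 100 + 20 + 4 + 1; total 4 cycles.
sign(π) = (−1)^{n − #cycles} = (−1)^{125−4} = (−1)^121 = -1.
(53|125)_J = -1 (Zolotarev's lemma cross-check).

-1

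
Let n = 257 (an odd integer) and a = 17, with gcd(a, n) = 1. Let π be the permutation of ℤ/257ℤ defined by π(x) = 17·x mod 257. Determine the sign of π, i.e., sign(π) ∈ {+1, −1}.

Trace 32: π^k(32) = [32, 30, 253, 189, 129, 137, 16] for k=0..6.
Decompose π into cycles: lengths [32, 32, 32, 32, 32, 32, 32, 32, 1] (9 cycles, including the fixed point 0).
n − c = 257 − 9 = 248; sign = (−1)^248 = +1.
(17|257)_J = +1 (Zolotarev's lemma cross-check).

+1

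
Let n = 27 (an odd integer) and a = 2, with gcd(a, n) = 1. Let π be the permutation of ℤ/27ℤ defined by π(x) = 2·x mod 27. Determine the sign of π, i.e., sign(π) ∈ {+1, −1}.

Start at x=26: 26 → 25 → 23 → 19 → 11 → 22 → 17 → … (one orbit).
Cycle type of π: 18 + 6 + 2 + 1; total 4 cycles.
sign(π) = (−1)^{n − #cycles} = (−1)^{27−4} = (−1)^23 = -1.
(2|27)_J = -1 (Zolotarev's lemma cross-check).

-1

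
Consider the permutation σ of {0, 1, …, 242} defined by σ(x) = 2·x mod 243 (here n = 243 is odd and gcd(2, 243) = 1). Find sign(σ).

-1

Trace 196: π^k(196) = [196, 149, 55, 110, 220, 197, 151] for k=0..6.
π_2 has 6 disjoint cycles with lengths [162, 54, 18, 6, 2, 1] on {0,…,242}.
6 cycles on 243: each ℓ→(−1)^(ℓ−1), product (−1)^237 = -1.
Via Zolotarev, sign(π_{2}) = (2|243) = -1.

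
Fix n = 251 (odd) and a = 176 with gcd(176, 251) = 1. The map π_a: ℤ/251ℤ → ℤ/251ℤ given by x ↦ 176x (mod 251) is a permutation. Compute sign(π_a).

-1

Orbit of 247 under x↦176x: [247, 49, 90, 27, 234, 20, 6]… (length divides ord_251(176)).
2 cycles of lengths [250, 1].
2 cycles on 251: each ℓ→(−1)^(ℓ−1), product (−1)^249 = -1.
The Jacobi symbol (176|251) = -1 (Zolotarev) agrees.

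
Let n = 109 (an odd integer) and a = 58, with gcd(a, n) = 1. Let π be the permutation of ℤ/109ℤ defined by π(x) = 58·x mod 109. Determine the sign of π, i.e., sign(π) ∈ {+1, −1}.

-1

Orbit of 96 under x↦58x: [96, 9, 86, 83, 18, 63, 57]… (length divides ord_109(58)).
Decompose π into cycles: lengths [108, 1] (2 cycles, including the fixed point 0).
109 − 2 = 107 transpositions; sign(π) = (−1)^107 = -1.
The Jacobi symbol (58|109) = -1 (Zolotarev) agrees.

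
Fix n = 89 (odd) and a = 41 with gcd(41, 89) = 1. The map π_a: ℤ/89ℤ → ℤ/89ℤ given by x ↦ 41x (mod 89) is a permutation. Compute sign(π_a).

-1

Start at x=36: 36 → 52 → 85 → 14 → 40 → 38 → 45 → … (one orbit).
The orbit structure of x ↦ 41x mod 89: 2 orbits of sizes [88, 1].
Σ(ℓ_i−1) = 89−2 = 87; sign = (−1)^87 = -1.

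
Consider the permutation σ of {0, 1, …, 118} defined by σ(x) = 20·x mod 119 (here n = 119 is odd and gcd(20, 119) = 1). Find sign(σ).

+1

Trace 36: π^k(36) = [36, 6, 1, 20, 43, 27, 64] for k=0..6.
Cycle lengths of π_20 on ℤ/119ℤ: [16, 16, 16, 16, 16, 16, 16, 2, 2, 2, 1]; 11 cycles in total.
Σ(ℓ_i−1) = 119−11 = 108; sign = (−1)^108 = +1.
Zolotarev: (20|119) = +1, matching the cycle-count sign.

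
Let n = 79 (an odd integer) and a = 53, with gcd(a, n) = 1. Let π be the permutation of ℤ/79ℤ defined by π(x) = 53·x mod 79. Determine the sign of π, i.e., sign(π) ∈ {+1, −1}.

-1

Orbit of 64 under x↦53x: [64, 74, 51, 17, 32, 37, 65]… (length divides ord_79(53)).
Decompose π into cycles: lengths [78, 1] (2 cycles, including the fixed point 0).
With 2 cycles on 79 points, sign = (−1)^{79−2} = -1.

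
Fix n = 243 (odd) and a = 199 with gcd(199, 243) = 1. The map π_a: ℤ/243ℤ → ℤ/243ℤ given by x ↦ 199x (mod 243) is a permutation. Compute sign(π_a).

+1

Trace 208: π^k(208) = [208, 82, 37, 73, 190, 145, 181] for k=0..6.
Cycle lengths of π_199 on ℤ/243ℤ: [27, 27, 27, 27, 27, 27, 9, 9, 9, 9, 9, 9, 3, 3, 3, 3, 3, 3, 1, 1, 1, 1, 1, 1, 1, 1, 1]; 27 cycles in total.
With 27 cycles on 243 points, sign = (−1)^{243−27} = +1.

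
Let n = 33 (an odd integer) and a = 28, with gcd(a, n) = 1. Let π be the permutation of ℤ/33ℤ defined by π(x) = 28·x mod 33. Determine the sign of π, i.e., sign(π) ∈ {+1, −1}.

-1

Trace 16: π^k(16) = [16, 19, 4, 13, 1, 28, 25] for k=0..6.
The orbit structure of x ↦ 28x mod 33: 6 orbits of sizes [10, 10, 10, 1, 1, 1].
sign(π) = (−1)^{n − #cycles} = (−1)^{33−6} = (−1)^27 = -1.
The Jacobi symbol (28|33) = -1 (Zolotarev) agrees.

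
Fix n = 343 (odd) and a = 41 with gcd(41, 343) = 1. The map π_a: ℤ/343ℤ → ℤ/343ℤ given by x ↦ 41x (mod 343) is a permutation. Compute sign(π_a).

-1

Orbit of 120 under x↦41x: [120, 118, 36, 104, 148, 237, 113]… (length divides ord_343(41)).
Decompose π into cycles: lengths [98, 98, 98, 14, 14, 14, 2, 2, 2, 1] (10 cycles, including the fixed point 0).
10 cycles on 343: each ℓ→(−1)^(ℓ−1), product (−1)^333 = -1.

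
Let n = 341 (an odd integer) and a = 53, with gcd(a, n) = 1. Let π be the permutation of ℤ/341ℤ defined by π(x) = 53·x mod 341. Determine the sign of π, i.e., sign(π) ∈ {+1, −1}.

Start at x=163: 163 → 114 → 245 → 27 → 67 → 141 → 312 → … (one orbit).
π_53 has 14 disjoint cycles with lengths [30, 30, 30, 30, 30, 30, 30, 30, 30, 30, 30, 5, 5, 1] on {0,…,340}.
n − c = 341 − 14 = 327; sign = (−1)^327 = -1.

-1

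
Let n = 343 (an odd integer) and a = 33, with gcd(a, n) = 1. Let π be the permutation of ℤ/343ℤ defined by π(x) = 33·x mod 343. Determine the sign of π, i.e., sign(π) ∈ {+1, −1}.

-1

Start at x=340: 340 → 244 → 163 → 234 → 176 → 320 → 270 → … (one orbit).
4 cycles of lengths [294, 42, 6, 1].
4 cycles on 343: each ℓ→(−1)^(ℓ−1), product (−1)^339 = -1.
The Jacobi symbol (33|343) = -1 (Zolotarev) agrees.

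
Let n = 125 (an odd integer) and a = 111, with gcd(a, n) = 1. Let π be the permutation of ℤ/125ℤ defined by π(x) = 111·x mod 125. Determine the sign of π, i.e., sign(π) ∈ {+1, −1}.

Trace 86: π^k(86) = [86, 46, 106, 16, 26, 11, 96] for k=0..6.
Cycle type of π: 25×4 + 5×4 + 1×5; total 13 cycles.
125 − 13 = 112 transpositions; sign(π) = (−1)^112 = +1.
(111|125)_J = +1 (Zolotarev's lemma cross-check).

+1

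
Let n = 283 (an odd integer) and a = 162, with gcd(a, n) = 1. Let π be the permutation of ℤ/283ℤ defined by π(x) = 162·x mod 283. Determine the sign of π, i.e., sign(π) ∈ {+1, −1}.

Orbit of 143 under x↦162x: [143, 243, 29, 170, 89, 268, 117]… (length divides ord_283(162)).
Decompose π into cycles: lengths [282, 1] (2 cycles, including the fixed point 0).
Σ(ℓ_i−1) = 283−2 = 281; sign = (−1)^281 = -1.

-1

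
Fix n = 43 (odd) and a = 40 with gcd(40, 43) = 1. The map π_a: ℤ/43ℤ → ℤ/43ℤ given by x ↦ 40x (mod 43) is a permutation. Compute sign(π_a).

+1

Start at x=1: 1 → 40 → 9 → 16 → 38 → 15 → 41 → … (one orbit).
Cycle type of π: 21×2 + 1; total 3 cycles.
sign(π) = (−1)^{n − #cycles} = (−1)^{43−3} = (−1)^40 = +1.
Via Zolotarev, sign(π_{40}) = (40|43) = +1.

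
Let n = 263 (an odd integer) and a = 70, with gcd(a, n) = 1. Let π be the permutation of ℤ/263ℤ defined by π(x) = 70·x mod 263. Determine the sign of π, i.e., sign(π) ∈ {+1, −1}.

+1

Start at x=35: 35 → 83 → 24 → 102 → 39 → 100 → 162 → … (one orbit).
π_70 has 3 disjoint cycles with lengths [131, 131, 1] on {0,…,262}.
263 − 3 = 260 transpositions; sign(π) = (−1)^260 = +1.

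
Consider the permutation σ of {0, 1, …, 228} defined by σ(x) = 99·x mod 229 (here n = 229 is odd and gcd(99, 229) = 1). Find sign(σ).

+1

Orbit of 64 under x↦99x: [64, 153, 33, 61, 85, 171, 212]… (length divides ord_229(99)).
3 cycles of lengths [114, 114, 1].
n − c = 229 − 3 = 226; sign = (−1)^226 = +1.
Zolotarev: (99|229) = +1, matching the cycle-count sign.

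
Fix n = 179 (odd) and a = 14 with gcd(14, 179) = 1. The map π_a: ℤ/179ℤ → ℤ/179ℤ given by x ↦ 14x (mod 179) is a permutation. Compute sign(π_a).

Trace 177: π^k(177) = [177, 151, 145, 61, 138, 142, 19] for k=0..6.
Decompose π into cycles: lengths [89, 89, 1] (3 cycles, including the fixed point 0).
n − c = 179 − 3 = 176; sign = (−1)^176 = +1.
Via Zolotarev, sign(π_{14}) = (14|179) = +1.

+1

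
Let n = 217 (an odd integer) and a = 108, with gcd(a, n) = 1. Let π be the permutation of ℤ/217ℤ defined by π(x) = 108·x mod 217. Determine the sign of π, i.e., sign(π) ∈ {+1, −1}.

+1

Orbit of 61 under x↦108x: [61, 78, 178, 128, 153, 32, 201]… (length divides ord_217(108)).
π_108 has 11 disjoint cycles with lengths [30, 30, 30, 30, 30, 30, 10, 10, 10, 6, 1] on {0,…,216}.
217 − 11 = 206 transpositions; sign(π) = (−1)^206 = +1.
Zolotarev: (108|217) = +1, matching the cycle-count sign.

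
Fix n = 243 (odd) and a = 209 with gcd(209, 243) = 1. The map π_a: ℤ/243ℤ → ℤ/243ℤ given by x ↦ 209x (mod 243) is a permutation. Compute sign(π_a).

-1

Start at x=65: 65 → 220 → 53 → 142 → 32 → 127 → 56 → … (one orbit).
Decompose π into cycles: lengths [162, 54, 18, 6, 2, 1] (6 cycles, including the fixed point 0).
Σ(ℓ_i−1) = 243−6 = 237; sign = (−1)^237 = -1.
Zolotarev: (209|243) = -1, matching the cycle-count sign.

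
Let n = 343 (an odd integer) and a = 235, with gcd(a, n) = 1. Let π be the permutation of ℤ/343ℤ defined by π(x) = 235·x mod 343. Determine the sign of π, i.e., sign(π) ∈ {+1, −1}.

+1

Start at x=232: 232 → 326 → 121 → 309 → 242 → 275 → 141 → … (one orbit).
Cycle type of π: 147×2 + 21×2 + 3×2 + 1; total 7 cycles.
343 − 7 = 336 transpositions; sign(π) = (−1)^336 = +1.
(235|343)_J = +1 (Zolotarev's lemma cross-check).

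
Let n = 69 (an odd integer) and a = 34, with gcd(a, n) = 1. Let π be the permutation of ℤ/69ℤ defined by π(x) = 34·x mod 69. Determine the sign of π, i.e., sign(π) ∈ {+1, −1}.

Orbit of 58 under x↦34x: [58, 40, 49, 10, 64, 37, 16]… (length divides ord_69(34)).
Cycle type of π: 22×3 + 1×3; total 6 cycles.
sign(π) = (−1)^{n − #cycles} = (−1)^{69−6} = (−1)^63 = -1.

-1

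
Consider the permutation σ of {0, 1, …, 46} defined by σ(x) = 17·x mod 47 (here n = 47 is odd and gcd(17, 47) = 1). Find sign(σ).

Trace 21: π^k(21) = [21, 28, 6, 8, 42, 9, 12] for k=0..6.
The orbit structure of x ↦ 17x mod 47: 3 orbits of sizes [23, 23, 1].
Σ(ℓ_i−1) = 47−3 = 44; sign = (−1)^44 = +1.

+1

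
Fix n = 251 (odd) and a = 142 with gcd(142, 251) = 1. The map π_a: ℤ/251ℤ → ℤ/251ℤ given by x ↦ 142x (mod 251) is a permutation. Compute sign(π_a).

Trace 144: π^k(144) = [144, 117, 48, 39, 16, 13, 89] for k=0..6.
The orbit structure of x ↦ 142x mod 251: 3 orbits of sizes [125, 125, 1].
Σ(ℓ_i−1) = 251−3 = 248; sign = (−1)^248 = +1.
Via Zolotarev, sign(π_{142}) = (142|251) = +1.

+1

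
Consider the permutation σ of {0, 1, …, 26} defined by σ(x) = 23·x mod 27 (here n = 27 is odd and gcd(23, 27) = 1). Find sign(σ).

-1

Start at x=7: 7 → 26 → 4 → 11 → 10 → 14 → 25 → … (one orbit).
The orbit structure of x ↦ 23x mod 27: 4 orbits of sizes [18, 6, 2, 1].
sign(π) = (−1)^{n − #cycles} = (−1)^{27−4} = (−1)^23 = -1.
The Jacobi symbol (23|27) = -1 (Zolotarev) agrees.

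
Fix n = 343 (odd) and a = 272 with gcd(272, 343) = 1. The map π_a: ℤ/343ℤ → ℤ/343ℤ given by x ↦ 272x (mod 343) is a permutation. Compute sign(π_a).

-1

Trace 127: π^k(127) = [127, 244, 169, 6, 260, 62, 57] for k=0..6.
The orbit structure of x ↦ 272x mod 343: 10 orbits of sizes [98, 98, 98, 14, 14, 14, 2, 2, 2, 1].
With 10 cycles on 343 points, sign = (−1)^{343−10} = -1.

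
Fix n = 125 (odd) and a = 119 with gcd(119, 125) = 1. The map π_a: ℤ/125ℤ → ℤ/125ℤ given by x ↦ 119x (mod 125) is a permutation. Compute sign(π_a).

+1

Start at x=91: 91 → 79 → 26 → 94 → 61 → 9 → 71 → … (one orbit).
7 cycles of lengths [50, 50, 10, 10, 2, 2, 1].
Σ(ℓ_i−1) = 125−7 = 118; sign = (−1)^118 = +1.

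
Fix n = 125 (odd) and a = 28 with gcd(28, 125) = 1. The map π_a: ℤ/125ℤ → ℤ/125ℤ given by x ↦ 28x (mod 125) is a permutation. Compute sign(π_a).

-1

Orbit of 84 under x↦28x: [84, 102, 106, 93, 104, 37, 36]… (length divides ord_125(28)).
Decompose π into cycles: lengths [100, 20, 4, 1] (4 cycles, including the fixed point 0).
4 cycles on 125: each ℓ→(−1)^(ℓ−1), product (−1)^121 = -1.
(28|125)_J = -1 (Zolotarev's lemma cross-check).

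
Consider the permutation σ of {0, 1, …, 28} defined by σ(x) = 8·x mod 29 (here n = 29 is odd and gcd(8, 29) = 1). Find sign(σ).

-1

Trace 5: π^k(5) = [5, 11, 1, 8, 6, 19, 7] for k=0..6.
Decompose π into cycles: lengths [28, 1] (2 cycles, including the fixed point 0).
With 2 cycles on 29 points, sign = (−1)^{29−2} = -1.
The Jacobi symbol (8|29) = -1 (Zolotarev) agrees.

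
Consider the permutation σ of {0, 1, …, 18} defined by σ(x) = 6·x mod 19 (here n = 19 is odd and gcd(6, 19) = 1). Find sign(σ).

+1

Trace 5: π^k(5) = [5, 11, 9, 16, 1, 6, 17] for k=0..6.
The orbit structure of x ↦ 6x mod 19: 3 orbits of sizes [9, 9, 1].
3 cycles on 19: each ℓ→(−1)^(ℓ−1), product (−1)^16 = +1.
(6|19)_J = +1 (Zolotarev's lemma cross-check).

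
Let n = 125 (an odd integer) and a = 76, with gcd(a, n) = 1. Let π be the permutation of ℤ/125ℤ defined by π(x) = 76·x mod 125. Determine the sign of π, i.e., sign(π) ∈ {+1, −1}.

+1

Orbit of 76 under x↦76x: [76, 26, 101, 51, 1]… (length divides ord_125(76)).
45 cycles of lengths [5, 5, 5, 5, 5, 5, 5, 5, 5, 5, 5, 5, 5, 5, 5, 5, 5, 5, 5, 5, 1, 1, 1, 1, 1, 1, 1, 1, 1, 1, 1, 1, 1, 1, 1, 1, 1, 1, 1, 1, 1, 1, 1, 1, 1].
sign(π) = (−1)^{n − #cycles} = (−1)^{125−45} = (−1)^80 = +1.
Check: (76/125) = +1 by Zolotarev.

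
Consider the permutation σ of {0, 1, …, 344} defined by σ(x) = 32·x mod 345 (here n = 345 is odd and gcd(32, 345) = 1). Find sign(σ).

Trace 94: π^k(94) = [94, 248, 1, 32, 334, 338, 121] for k=0..6.
15 cycles of lengths [44, 44, 44, 44, 44, 44, 22, 22, 11, 11, 4, 4, 4, 2, 1].
n − c = 345 − 15 = 330; sign = (−1)^330 = +1.
The Jacobi symbol (32|345) = +1 (Zolotarev) agrees.

+1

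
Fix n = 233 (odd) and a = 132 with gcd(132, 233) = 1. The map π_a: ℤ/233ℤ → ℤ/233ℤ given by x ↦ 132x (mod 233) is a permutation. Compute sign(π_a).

+1

Trace 157: π^k(157) = [157, 220, 148, 197, 141, 205, 32] for k=0..6.
π_132 has 3 disjoint cycles with lengths [116, 116, 1] on {0,…,232}.
n − c = 233 − 3 = 230; sign = (−1)^230 = +1.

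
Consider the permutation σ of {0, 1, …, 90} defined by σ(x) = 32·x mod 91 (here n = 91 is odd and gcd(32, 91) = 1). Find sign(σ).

Start at x=37: 37 → 1 → 32 → 23 → 8 → 74 → 2 → … (one orbit).
Cycle type of π: 12×7 + 3×2 + 1; total 10 cycles.
91 − 10 = 81 transpositions; sign(π) = (−1)^81 = -1.

-1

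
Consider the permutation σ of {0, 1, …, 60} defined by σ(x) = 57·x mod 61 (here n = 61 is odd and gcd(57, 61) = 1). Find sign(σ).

Orbit of 20 under x↦57x: [20, 42, 15, 1, 57, 16, 58]… (length divides ord_61(57)).
Cycle type of π: 15×4 + 1; total 5 cycles.
sign(π) = (−1)^{n − #cycles} = (−1)^{61−5} = (−1)^56 = +1.
The Jacobi symbol (57|61) = +1 (Zolotarev) agrees.

+1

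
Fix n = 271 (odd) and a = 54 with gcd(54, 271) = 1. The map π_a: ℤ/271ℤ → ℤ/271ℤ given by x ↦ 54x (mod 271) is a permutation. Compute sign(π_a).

Orbit of 125 under x↦54x: [125, 246, 5, 270, 217, 65, 258]… (length divides ord_271(54)).
π_54 has 6 disjoint cycles with lengths [54, 54, 54, 54, 54, 1] on {0,…,270}.
Σ(ℓ_i−1) = 271−6 = 265; sign = (−1)^265 = -1.
Via Zolotarev, sign(π_{54}) = (54|271) = -1.

-1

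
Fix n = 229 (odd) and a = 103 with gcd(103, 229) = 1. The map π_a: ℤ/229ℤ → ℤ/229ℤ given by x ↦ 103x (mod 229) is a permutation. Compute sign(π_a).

+1

Trace 33: π^k(33) = [33, 193, 185, 48, 135, 165, 49] for k=0..6.
Cycle lengths of π_103 on ℤ/229ℤ: [114, 114, 1]; 3 cycles in total.
sign(π) = (−1)^{n − #cycles} = (−1)^{229−3} = (−1)^226 = +1.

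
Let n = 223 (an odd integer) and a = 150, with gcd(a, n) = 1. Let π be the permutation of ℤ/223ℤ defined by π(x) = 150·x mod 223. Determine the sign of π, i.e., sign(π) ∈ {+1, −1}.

-1

Start at x=173: 173 → 82 → 35 → 121 → 87 → 116 → 6 → … (one orbit).
2 cycles of lengths [222, 1].
223 − 2 = 221 transpositions; sign(π) = (−1)^221 = -1.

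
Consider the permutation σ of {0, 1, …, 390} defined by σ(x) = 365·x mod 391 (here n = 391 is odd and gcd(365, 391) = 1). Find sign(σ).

-1

Start at x=111: 111 → 242 → 355 → 154 → 297 → 98 → 189 → … (one orbit).
8 cycles of lengths [88, 88, 88, 88, 22, 8, 8, 1].
n − c = 391 − 8 = 383; sign = (−1)^383 = -1.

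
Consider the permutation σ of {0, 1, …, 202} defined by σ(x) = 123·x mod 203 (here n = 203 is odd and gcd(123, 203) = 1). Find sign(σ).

+1

Trace 53: π^k(53) = [53, 23, 190, 25, 30, 36, 165] for k=0..6.
15 cycles of lengths [21, 21, 21, 21, 21, 21, 21, 21, 7, 7, 7, 7, 3, 3, 1].
Σ(ℓ_i−1) = 203−15 = 188; sign = (−1)^188 = +1.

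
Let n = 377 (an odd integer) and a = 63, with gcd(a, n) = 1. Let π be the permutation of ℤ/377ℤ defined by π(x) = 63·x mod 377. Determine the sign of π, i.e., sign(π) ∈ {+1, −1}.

-1

Start at x=355: 355 → 122 → 146 → 150 → 25 → 67 → 74 → … (one orbit).
8 cycles of lengths [84, 84, 84, 84, 14, 14, 12, 1].
With 8 cycles on 377 points, sign = (−1)^{377−8} = -1.
Via Zolotarev, sign(π_{63}) = (63|377) = -1.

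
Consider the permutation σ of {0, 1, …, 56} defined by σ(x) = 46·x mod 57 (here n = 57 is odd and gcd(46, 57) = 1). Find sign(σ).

-1

Trace 31: π^k(31) = [31, 1, 46, 7, 37, 49] for k=0..5.
Cycle type of π: 6×9 + 1×3; total 12 cycles.
Σ(ℓ_i−1) = 57−12 = 45; sign = (−1)^45 = -1.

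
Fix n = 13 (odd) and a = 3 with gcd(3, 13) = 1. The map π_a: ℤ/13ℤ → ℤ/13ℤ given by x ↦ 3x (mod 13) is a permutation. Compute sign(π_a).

+1

Orbit of 3 under x↦3x: [3, 9, 1]… (length divides ord_13(3)).
5 cycles of lengths [3, 3, 3, 3, 1].
5 cycles on 13: each ℓ→(−1)^(ℓ−1), product (−1)^8 = +1.
Via Zolotarev, sign(π_{3}) = (3|13) = +1.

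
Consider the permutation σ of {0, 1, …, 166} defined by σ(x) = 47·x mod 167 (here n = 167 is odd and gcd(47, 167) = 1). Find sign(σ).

+1

Start at x=93: 93 → 29 → 27 → 100 → 24 → 126 → 77 → … (one orbit).
Cycle type of π: 83×2 + 1; total 3 cycles.
n − c = 167 − 3 = 164; sign = (−1)^164 = +1.
Zolotarev: (47|167) = +1, matching the cycle-count sign.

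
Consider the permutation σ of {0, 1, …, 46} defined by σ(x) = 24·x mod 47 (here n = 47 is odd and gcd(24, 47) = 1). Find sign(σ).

+1

Trace 3: π^k(3) = [3, 25, 36, 18, 9, 28, 14] for k=0..6.
The orbit structure of x ↦ 24x mod 47: 3 orbits of sizes [23, 23, 1].
3 cycles on 47: each ℓ→(−1)^(ℓ−1), product (−1)^44 = +1.
Via Zolotarev, sign(π_{24}) = (24|47) = +1.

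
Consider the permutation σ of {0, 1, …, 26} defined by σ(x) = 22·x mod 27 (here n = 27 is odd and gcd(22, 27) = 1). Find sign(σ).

+1

Trace 16: π^k(16) = [16, 1, 22, 25, 10, 4, 7] for k=0..6.
Cycle lengths of π_22 on ℤ/27ℤ: [9, 9, 3, 3, 1, 1, 1]; 7 cycles in total.
27 − 7 = 20 transpositions; sign(π) = (−1)^20 = +1.
The Jacobi symbol (22|27) = +1 (Zolotarev) agrees.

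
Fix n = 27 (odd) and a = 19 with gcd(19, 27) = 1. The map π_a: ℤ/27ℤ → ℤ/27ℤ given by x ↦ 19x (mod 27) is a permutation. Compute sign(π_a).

Trace 1: π^k(1) = [1, 19, 10] for k=0..2.
The orbit structure of x ↦ 19x mod 27: 15 orbits of sizes [3, 3, 3, 3, 3, 3, 1, 1, 1, 1, 1, 1, 1, 1, 1].
15 cycles on 27: each ℓ→(−1)^(ℓ−1), product (−1)^12 = +1.
The Jacobi symbol (19|27) = +1 (Zolotarev) agrees.

+1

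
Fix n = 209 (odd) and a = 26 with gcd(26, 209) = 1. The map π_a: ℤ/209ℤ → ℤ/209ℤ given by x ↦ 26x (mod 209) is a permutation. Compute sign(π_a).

Trace 102: π^k(102) = [102, 144, 191, 159, 163, 58, 45] for k=0..6.
Cycle type of π: 15×12 + 5×2 + 3×6 + 1; total 21 cycles.
sign(π) = (−1)^{n − #cycles} = (−1)^{209−21} = (−1)^188 = +1.
(26|209)_J = +1 (Zolotarev's lemma cross-check).

+1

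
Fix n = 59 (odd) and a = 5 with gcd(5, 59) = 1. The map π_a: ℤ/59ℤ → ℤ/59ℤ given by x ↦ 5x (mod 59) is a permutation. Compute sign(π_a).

+1

Trace 27: π^k(27) = [27, 17, 26, 12, 1, 5, 25] for k=0..6.
π_5 has 3 disjoint cycles with lengths [29, 29, 1] on {0,…,58}.
n − c = 59 − 3 = 56; sign = (−1)^56 = +1.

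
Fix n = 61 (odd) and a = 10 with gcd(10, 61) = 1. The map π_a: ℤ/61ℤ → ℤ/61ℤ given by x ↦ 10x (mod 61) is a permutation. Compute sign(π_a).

-1

Start at x=22: 22 → 37 → 4 → 40 → 34 → 35 → 45 → … (one orbit).
Decompose π into cycles: lengths [60, 1] (2 cycles, including the fixed point 0).
Σ(ℓ_i−1) = 61−2 = 59; sign = (−1)^59 = -1.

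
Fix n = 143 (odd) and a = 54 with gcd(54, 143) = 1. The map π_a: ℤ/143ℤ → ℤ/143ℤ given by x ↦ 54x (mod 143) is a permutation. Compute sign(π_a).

+1

Start at x=12: 12 → 76 → 100 → 109 → 23 → 98 → 1 → … (one orbit).
17 cycles of lengths [12, 12, 12, 12, 12, 12, 12, 12, 12, 12, 12, 2, 2, 2, 2, 2, 1].
sign(π) = (−1)^{n − #cycles} = (−1)^{143−17} = (−1)^126 = +1.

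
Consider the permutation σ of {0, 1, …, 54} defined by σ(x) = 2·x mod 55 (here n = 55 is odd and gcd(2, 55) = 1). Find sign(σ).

+1

Orbit of 36 under x↦2x: [36, 17, 34, 13, 26, 52, 49]… (length divides ord_55(2)).
Decompose π into cycles: lengths [20, 20, 10, 4, 1] (5 cycles, including the fixed point 0).
sign(π) = (−1)^{n − #cycles} = (−1)^{55−5} = (−1)^50 = +1.
Check: (2/55) = +1 by Zolotarev.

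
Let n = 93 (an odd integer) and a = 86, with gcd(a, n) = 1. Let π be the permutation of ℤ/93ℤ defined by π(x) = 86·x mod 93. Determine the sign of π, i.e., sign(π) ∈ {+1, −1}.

+1

Start at x=86: 86 → 49 → 29 → 76 → 26 → 4 → 65 → … (one orbit).
Decompose π into cycles: lengths [30, 30, 30, 2, 1] (5 cycles, including the fixed point 0).
n − c = 93 − 5 = 88; sign = (−1)^88 = +1.
(86|93)_J = +1 (Zolotarev's lemma cross-check).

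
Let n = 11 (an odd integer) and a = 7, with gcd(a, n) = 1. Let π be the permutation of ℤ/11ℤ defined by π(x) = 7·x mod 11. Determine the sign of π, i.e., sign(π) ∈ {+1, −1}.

-1

Orbit of 10 under x↦7x: [10, 4, 6, 9, 8, 1, 7]… (length divides ord_11(7)).
2 cycles of lengths [10, 1].
sign(π) = (−1)^{n − #cycles} = (−1)^{11−2} = (−1)^9 = -1.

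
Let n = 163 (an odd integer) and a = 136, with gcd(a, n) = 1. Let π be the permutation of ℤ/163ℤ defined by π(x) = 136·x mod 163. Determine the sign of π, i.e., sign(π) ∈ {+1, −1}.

+1

Orbit of 136 under x↦136x: [136, 77, 40, 61, 146, 133, 158]… (length divides ord_163(136)).
Decompose π into cycles: lengths [27, 27, 27, 27, 27, 27, 1] (7 cycles, including the fixed point 0).
sign(π) = (−1)^{n − #cycles} = (−1)^{163−7} = (−1)^156 = +1.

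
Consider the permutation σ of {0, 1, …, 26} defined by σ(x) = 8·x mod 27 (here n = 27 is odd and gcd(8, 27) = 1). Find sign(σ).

Trace 19: π^k(19) = [19, 17, 1, 8, 10, 26] for k=0..5.
Cycle lengths of π_8 on ℤ/27ℤ: [6, 6, 6, 2, 2, 2, 2, 1]; 8 cycles in total.
8 cycles on 27: each ℓ→(−1)^(ℓ−1), product (−1)^19 = -1.

-1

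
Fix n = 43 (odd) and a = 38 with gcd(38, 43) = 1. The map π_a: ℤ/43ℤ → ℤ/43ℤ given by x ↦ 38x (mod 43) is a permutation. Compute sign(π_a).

+1

Start at x=16: 16 → 6 → 13 → 21 → 24 → 9 → 41 → … (one orbit).
Decompose π into cycles: lengths [21, 21, 1] (3 cycles, including the fixed point 0).
n − c = 43 − 3 = 40; sign = (−1)^40 = +1.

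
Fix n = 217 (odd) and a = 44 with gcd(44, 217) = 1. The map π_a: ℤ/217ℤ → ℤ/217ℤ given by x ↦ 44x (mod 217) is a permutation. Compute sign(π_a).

Start at x=1: 1 → 44 → 200 → 120 → 72 → 130 → 78 → … (one orbit).
The orbit structure of x ↦ 44x mod 217: 10 orbits of sizes [30, 30, 30, 30, 30, 30, 30, 3, 3, 1].
n − c = 217 − 10 = 207; sign = (−1)^207 = -1.
The Jacobi symbol (44|217) = -1 (Zolotarev) agrees.

-1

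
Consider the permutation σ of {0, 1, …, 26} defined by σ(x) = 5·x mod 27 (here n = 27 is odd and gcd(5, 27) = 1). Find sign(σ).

Trace 20: π^k(20) = [20, 19, 14, 16, 26, 22, 2] for k=0..6.
Decompose π into cycles: lengths [18, 6, 2, 1] (4 cycles, including the fixed point 0).
With 4 cycles on 27 points, sign = (−1)^{27−4} = -1.
Via Zolotarev, sign(π_{5}) = (5|27) = -1.

-1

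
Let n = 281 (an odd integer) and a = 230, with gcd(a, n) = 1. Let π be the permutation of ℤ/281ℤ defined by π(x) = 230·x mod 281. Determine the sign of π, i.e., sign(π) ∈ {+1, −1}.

-1

Orbit of 176 under x↦230x: [176, 16, 27, 28, 258, 49, 30]… (length divides ord_281(230)).
Decompose π into cycles: lengths [280, 1] (2 cycles, including the fixed point 0).
2 cycles on 281: each ℓ→(−1)^(ℓ−1), product (−1)^279 = -1.
The Jacobi symbol (230|281) = -1 (Zolotarev) agrees.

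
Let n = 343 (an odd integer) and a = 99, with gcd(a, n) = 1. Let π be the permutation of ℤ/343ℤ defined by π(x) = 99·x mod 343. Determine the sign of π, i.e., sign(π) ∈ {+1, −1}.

Start at x=246: 246 → 1 → 99 → 197 → 295 → 50 → 148 → 246 (one orbit).
Cycle lengths of π_99 on ℤ/343ℤ: [7, 7, 7, 7, 7, 7, 7, 7, 7, 7, 7, 7, 7, 7, 7, 7, 7, 7, 7, 7, 7, 7, 7, 7, 7, 7, 7, 7, 7, 7, 7, 7, 7, 7, 7, 7, 7, 7, 7, 7, 7, 7, 1, 1, 1, 1, 1, 1, 1, 1, 1, 1, 1, 1, 1, 1, 1, 1, 1, 1, 1, 1, 1, 1, 1, 1, 1, 1, 1, 1, 1, 1, 1, 1, 1, 1, 1, 1, 1, 1, 1, 1, 1, 1, 1, 1, 1, 1, 1, 1, 1]; 91 cycles in total.
91 cycles on 343: each ℓ→(−1)^(ℓ−1), product (−1)^252 = +1.

+1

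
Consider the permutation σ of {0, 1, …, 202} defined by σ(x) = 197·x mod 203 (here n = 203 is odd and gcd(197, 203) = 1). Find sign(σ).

+1

Start at x=36: 36 → 190 → 78 → 141 → 169 → 1 → 197 → 36 (one orbit).
35 cycles of lengths [7, 7, 7, 7, 7, 7, 7, 7, 7, 7, 7, 7, 7, 7, 7, 7, 7, 7, 7, 7, 7, 7, 7, 7, 7, 7, 7, 7, 1, 1, 1, 1, 1, 1, 1].
203 − 35 = 168 transpositions; sign(π) = (−1)^168 = +1.
(197|203)_J = +1 (Zolotarev's lemma cross-check).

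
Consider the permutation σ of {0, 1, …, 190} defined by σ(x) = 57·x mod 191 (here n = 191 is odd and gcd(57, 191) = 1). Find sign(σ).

-1

Start at x=103: 103 → 141 → 15 → 91 → 30 → 182 → 60 → … (one orbit).
2 cycles of lengths [190, 1].
With 2 cycles on 191 points, sign = (−1)^{191−2} = -1.
The Jacobi symbol (57|191) = -1 (Zolotarev) agrees.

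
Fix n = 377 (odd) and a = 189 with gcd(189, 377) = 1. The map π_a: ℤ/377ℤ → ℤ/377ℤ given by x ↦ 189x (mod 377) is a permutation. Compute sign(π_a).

+1

Trace 189: π^k(189) = [189, 283, 330, 165, 271, 324, 162] for k=0..6.
Cycle type of π: 84×4 + 28 + 12 + 1; total 7 cycles.
7 cycles on 377: each ℓ→(−1)^(ℓ−1), product (−1)^370 = +1.
(189|377)_J = +1 (Zolotarev's lemma cross-check).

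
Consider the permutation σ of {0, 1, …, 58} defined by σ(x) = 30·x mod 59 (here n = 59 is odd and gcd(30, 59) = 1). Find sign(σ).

-1

Orbit of 17 under x↦30x: [17, 38, 19, 39, 49, 54, 27]… (length divides ord_59(30)).
The orbit structure of x ↦ 30x mod 59: 2 orbits of sizes [58, 1].
2 cycles on 59: each ℓ→(−1)^(ℓ−1), product (−1)^57 = -1.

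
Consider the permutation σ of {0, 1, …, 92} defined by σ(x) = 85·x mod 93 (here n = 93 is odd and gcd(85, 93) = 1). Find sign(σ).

Trace 64: π^k(64) = [64, 46, 4, 61, 70, 91, 16] for k=0..6.
12 cycles of lengths [10, 10, 10, 10, 10, 10, 10, 10, 10, 1, 1, 1].
12 cycles on 93: each ℓ→(−1)^(ℓ−1), product (−1)^81 = -1.

-1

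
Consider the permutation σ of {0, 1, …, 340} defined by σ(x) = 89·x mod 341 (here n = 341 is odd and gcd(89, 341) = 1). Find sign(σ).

Start at x=309: 309 → 221 → 232 → 188 → 23 → 1 → 89 → … (one orbit).
Cycle type of π: 10×33 + 1×11; total 44 cycles.
Σ(ℓ_i−1) = 341−44 = 297; sign = (−1)^297 = -1.

-1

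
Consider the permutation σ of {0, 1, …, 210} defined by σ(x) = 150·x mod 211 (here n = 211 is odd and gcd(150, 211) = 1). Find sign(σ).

+1

Start at x=83: 83 → 1 → 150 → 134 → 55 → 21 → 196 → … (one orbit).
The orbit structure of x ↦ 150x mod 211: 15 orbits of sizes [15, 15, 15, 15, 15, 15, 15, 15, 15, 15, 15, 15, 15, 15, 1].
15 cycles on 211: each ℓ→(−1)^(ℓ−1), product (−1)^196 = +1.
Zolotarev: (150|211) = +1, matching the cycle-count sign.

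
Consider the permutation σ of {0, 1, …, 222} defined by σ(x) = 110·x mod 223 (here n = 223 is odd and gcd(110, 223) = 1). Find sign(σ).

Start at x=124: 124 → 37 → 56 → 139 → 126 → 34 → 172 → … (one orbit).
Decompose π into cycles: lengths [111, 111, 1] (3 cycles, including the fixed point 0).
sign(π) = (−1)^{n − #cycles} = (−1)^{223−3} = (−1)^220 = +1.
Zolotarev: (110|223) = +1, matching the cycle-count sign.

+1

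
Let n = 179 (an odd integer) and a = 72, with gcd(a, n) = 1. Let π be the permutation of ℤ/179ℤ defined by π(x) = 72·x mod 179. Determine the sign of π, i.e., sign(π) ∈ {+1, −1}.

Start at x=71: 71 → 100 → 40 → 16 → 78 → 67 → 170 → … (one orbit).
Decompose π into cycles: lengths [178, 1] (2 cycles, including the fixed point 0).
n − c = 179 − 2 = 177; sign = (−1)^177 = -1.
(72|179)_J = -1 (Zolotarev's lemma cross-check).

-1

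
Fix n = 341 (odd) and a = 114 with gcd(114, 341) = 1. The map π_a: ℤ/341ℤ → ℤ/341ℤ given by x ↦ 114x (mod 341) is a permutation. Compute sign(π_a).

-1

Orbit of 56 under x↦114x: [56, 246, 82, 141, 47, 243, 81]… (length divides ord_341(114)).
Cycle lengths of π_114 on ℤ/341ℤ: [30, 30, 30, 30, 30, 30, 30, 30, 30, 30, 30, 5, 5, 1]; 14 cycles in total.
14 cycles on 341: each ℓ→(−1)^(ℓ−1), product (−1)^327 = -1.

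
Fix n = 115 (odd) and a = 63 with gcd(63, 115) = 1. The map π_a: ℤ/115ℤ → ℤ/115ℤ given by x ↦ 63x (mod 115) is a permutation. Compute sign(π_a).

Start at x=24: 24 → 17 → 36 → 83 → 54 → 67 → 81 → … (one orbit).
Cycle type of π: 44×2 + 22 + 4 + 1; total 5 cycles.
n − c = 115 − 5 = 110; sign = (−1)^110 = +1.

+1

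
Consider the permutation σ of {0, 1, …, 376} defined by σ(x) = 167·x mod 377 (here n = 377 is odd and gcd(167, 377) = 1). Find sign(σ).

Trace 266: π^k(266) = [266, 313, 245, 199, 57, 94, 241] for k=0..6.
Cycle lengths of π_167 on ℤ/377ℤ: [84, 84, 84, 84, 14, 14, 12, 1]; 8 cycles in total.
With 8 cycles on 377 points, sign = (−1)^{377−8} = -1.
The Jacobi symbol (167|377) = -1 (Zolotarev) agrees.

-1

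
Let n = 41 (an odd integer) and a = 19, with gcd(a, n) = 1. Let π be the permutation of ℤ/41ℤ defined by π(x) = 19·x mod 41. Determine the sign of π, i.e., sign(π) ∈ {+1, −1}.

-1

Trace 14: π^k(14) = [14, 20, 11, 4, 35, 9, 7] for k=0..6.
The orbit structure of x ↦ 19x mod 41: 2 orbits of sizes [40, 1].
Σ(ℓ_i−1) = 41−2 = 39; sign = (−1)^39 = -1.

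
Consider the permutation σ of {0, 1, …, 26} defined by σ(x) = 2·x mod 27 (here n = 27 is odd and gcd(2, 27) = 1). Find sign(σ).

Orbit of 19 under x↦2x: [19, 11, 22, 17, 7, 14, 1]… (length divides ord_27(2)).
4 cycles of lengths [18, 6, 2, 1].
4 cycles on 27: each ℓ→(−1)^(ℓ−1), product (−1)^23 = -1.

-1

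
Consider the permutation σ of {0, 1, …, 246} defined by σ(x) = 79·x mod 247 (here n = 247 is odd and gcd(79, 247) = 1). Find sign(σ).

-1

Start at x=131: 131 → 222 → 1 → 79 → 66 → 27 → 157 → … (one orbit).
26 cycles of lengths [18, 18, 18, 18, 18, 18, 18, 18, 18, 18, 18, 18, 18, 1, 1, 1, 1, 1, 1, 1, 1, 1, 1, 1, 1, 1].
With 26 cycles on 247 points, sign = (−1)^{247−26} = -1.
The Jacobi symbol (79|247) = -1 (Zolotarev) agrees.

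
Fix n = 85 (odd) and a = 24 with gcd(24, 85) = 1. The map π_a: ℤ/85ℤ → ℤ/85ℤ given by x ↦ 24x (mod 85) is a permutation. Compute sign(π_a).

Start at x=74: 74 → 76 → 39 → 1 → 24 → 66 → 54 → … (one orbit).
Cycle type of π: 16×5 + 2×2 + 1; total 8 cycles.
8 cycles on 85: each ℓ→(−1)^(ℓ−1), product (−1)^77 = -1.
(24|85)_J = -1 (Zolotarev's lemma cross-check).

-1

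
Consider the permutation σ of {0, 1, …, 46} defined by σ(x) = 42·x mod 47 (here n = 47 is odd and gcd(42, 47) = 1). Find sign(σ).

Trace 12: π^k(12) = [12, 34, 18, 4, 27, 6, 17] for k=0..6.
Decompose π into cycles: lengths [23, 23, 1] (3 cycles, including the fixed point 0).
Σ(ℓ_i−1) = 47−3 = 44; sign = (−1)^44 = +1.
Zolotarev: (42|47) = +1, matching the cycle-count sign.

+1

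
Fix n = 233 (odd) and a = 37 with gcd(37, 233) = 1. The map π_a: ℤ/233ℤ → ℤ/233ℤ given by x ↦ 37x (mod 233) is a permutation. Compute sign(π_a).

+1

Trace 148: π^k(148) = [148, 117, 135, 102, 46, 71, 64] for k=0..6.
Cycle lengths of π_37 on ℤ/233ℤ: [29, 29, 29, 29, 29, 29, 29, 29, 1]; 9 cycles in total.
n − c = 233 − 9 = 224; sign = (−1)^224 = +1.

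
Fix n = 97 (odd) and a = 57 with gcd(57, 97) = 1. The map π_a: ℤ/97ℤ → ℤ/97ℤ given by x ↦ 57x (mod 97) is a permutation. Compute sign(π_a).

-1

Orbit of 71 under x↦57x: [71, 70, 13, 62, 42, 66, 76]… (length divides ord_97(57)).
Cycle type of π: 96 + 1; total 2 cycles.
97 − 2 = 95 transpositions; sign(π) = (−1)^95 = -1.
(57|97)_J = -1 (Zolotarev's lemma cross-check).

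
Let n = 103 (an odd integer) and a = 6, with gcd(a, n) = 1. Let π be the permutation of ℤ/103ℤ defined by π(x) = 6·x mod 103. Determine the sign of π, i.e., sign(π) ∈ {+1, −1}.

Orbit of 45 under x↦6x: [45, 64, 75, 38, 22, 29, 71]… (length divides ord_103(6)).
The orbit structure of x ↦ 6x mod 103: 2 orbits of sizes [102, 1].
103 − 2 = 101 transpositions; sign(π) = (−1)^101 = -1.
Zolotarev: (6|103) = -1, matching the cycle-count sign.

-1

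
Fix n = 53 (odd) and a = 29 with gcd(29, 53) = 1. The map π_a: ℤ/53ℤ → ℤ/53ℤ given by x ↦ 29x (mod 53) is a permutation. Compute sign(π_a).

+1

Orbit of 38 under x↦29x: [38, 42, 52, 24, 7, 44, 4]… (length divides ord_53(29)).
Cycle type of π: 26×2 + 1; total 3 cycles.
53 − 3 = 50 transpositions; sign(π) = (−1)^50 = +1.
(29|53)_J = +1 (Zolotarev's lemma cross-check).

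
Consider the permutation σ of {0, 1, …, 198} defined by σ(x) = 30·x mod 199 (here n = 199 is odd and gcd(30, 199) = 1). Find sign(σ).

Orbit of 110 under x↦30x: [110, 116, 97, 124, 138, 160, 24]… (length divides ord_199(30)).
π_30 has 2 disjoint cycles with lengths [198, 1] on {0,…,198}.
2 cycles on 199: each ℓ→(−1)^(ℓ−1), product (−1)^197 = -1.
Zolotarev: (30|199) = -1, matching the cycle-count sign.

-1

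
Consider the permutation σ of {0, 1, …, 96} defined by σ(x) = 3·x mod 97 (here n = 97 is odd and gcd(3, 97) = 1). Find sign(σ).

Trace 35: π^k(35) = [35, 8, 24, 72, 22, 66, 4] for k=0..6.
3 cycles of lengths [48, 48, 1].
97 − 3 = 94 transpositions; sign(π) = (−1)^94 = +1.

+1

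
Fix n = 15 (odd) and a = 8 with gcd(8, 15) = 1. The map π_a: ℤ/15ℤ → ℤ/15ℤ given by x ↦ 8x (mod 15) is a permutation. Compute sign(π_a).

Orbit of 1 under x↦8x: [1, 8, 4, 2]… (length divides ord_15(8)).
Cycle type of π: 4×3 + 2 + 1; total 5 cycles.
15 − 5 = 10 transpositions; sign(π) = (−1)^10 = +1.

+1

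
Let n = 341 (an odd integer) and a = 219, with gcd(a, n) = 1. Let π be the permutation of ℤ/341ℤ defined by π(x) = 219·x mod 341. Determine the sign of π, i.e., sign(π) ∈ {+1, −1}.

Start at x=219: 219 → 221 → 318 → 78 → 32 → 188 → 252 → … (one orbit).
π_219 has 42 disjoint cycles with lengths [10, 10, 10, 10, 10, 10, 10, 10, 10, 10, 10, 10, 10, 10, 10, 10, 10, 10, 10, 10, 10, 10, 10, 10, 10, 10, 10, 10, 10, 10, 5, 5, 5, 5, 5, 5, 2, 2, 2, 2, 2, 1] on {0,…,340}.
Σ(ℓ_i−1) = 341−42 = 299; sign = (−1)^299 = -1.

-1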